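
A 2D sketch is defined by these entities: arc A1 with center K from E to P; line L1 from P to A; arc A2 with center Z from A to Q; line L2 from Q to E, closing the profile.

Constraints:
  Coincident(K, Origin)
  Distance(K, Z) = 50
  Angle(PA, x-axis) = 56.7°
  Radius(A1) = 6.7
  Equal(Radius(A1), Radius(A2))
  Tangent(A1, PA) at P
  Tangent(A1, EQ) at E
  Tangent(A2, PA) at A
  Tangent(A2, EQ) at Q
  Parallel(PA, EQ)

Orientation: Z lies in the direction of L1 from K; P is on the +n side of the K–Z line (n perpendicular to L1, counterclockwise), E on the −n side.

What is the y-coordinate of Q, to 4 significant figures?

38.11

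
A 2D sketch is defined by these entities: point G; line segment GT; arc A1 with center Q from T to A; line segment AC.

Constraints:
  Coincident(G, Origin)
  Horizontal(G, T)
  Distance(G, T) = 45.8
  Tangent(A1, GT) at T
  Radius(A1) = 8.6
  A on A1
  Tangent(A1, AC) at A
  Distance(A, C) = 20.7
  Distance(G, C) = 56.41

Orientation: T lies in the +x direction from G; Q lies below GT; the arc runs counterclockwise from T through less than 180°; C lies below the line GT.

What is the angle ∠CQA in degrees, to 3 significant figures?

67.4°

Checks: G = (0.00, 0.00) ✓; ∠(QT, TG) = 90.00° ✓; |QT| = 8.600 ✓; |QA| = 8.600 ✓; ∠(QA, AC) = 90.00° ✓; |AC| = 20.70 ✓; |GC| = 56.41 ✓.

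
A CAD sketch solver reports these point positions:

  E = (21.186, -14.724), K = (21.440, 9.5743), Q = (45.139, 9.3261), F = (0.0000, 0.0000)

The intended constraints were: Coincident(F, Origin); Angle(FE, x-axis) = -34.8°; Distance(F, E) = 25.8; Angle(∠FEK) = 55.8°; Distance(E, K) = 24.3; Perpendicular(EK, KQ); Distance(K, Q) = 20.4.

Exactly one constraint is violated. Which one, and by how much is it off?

Distance(K, Q) = 20.4 — off by 3.30.

F = (0.00, 0.00) ✓; FE at -34.80° ✓; |FE| = 25.80 ✓; ∠FEK = 55.80° ✓; |EK| = 24.30 ✓; ∠(EK, KQ) = 90.00° ✓; |KQ| = 23.70 ✗.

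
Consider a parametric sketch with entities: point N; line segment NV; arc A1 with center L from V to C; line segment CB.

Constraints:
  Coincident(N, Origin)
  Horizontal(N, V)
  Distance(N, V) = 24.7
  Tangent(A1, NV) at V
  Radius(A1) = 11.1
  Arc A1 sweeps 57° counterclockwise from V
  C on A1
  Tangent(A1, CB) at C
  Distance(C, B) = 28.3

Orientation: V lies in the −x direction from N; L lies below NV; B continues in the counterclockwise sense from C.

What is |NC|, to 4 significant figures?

34.38

Since A1 is tangent to NV there, LV ⟂ NV, so L = V + (0, -11.1) = (-24.70, -11.10). On A1, V sits at bearing 90° from L; a 57° counterclockwise sweep puts C at bearing 147°, so C = L + 11.1·(cos 147°, sin 147°) = (-34.01, -5.055). Then |NC| = |C − N| = 34.38.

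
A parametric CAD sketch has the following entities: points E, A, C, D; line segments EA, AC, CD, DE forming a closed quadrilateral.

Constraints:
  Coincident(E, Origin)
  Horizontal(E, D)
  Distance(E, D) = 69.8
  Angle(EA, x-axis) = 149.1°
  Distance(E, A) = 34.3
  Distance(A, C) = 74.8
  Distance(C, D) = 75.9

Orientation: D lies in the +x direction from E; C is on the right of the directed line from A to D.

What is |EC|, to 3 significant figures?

47.2

Checks: E = (0.00, 0.00) ✓; |AC| = 74.80 ✓; |CD| = 75.90 ✓.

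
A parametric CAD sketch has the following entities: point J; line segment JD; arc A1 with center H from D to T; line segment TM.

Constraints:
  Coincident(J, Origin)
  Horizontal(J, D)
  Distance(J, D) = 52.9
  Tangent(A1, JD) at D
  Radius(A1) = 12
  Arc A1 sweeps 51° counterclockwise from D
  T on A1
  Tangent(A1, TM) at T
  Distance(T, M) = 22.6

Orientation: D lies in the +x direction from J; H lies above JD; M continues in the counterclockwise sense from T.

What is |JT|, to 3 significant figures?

62.4

The tangent condition forces HD to be normal to JD, so H = D + (0, 12) = (52.9, 12.0). On A1, D sits at bearing -90° from H; a 51° counterclockwise sweep puts T at bearing -39°, so T = H + 12.0·(cos -39°, sin -39°) = (62.2, 4.45). Then |JT| = |T − J| = 62.4.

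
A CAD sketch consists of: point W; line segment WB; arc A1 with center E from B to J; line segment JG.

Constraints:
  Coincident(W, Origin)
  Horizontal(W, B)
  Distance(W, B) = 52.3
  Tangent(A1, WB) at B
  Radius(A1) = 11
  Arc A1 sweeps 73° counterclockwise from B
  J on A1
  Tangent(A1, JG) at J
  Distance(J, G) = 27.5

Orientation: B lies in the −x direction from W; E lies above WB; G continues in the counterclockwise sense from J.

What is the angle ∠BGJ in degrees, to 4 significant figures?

11.57°

W is at the origin; WB is horizontal with |WB| = 52.3 and B on the −x side, so B = (-52.30, 0.000). Tangency of A1 to WB means the radius EB is perpendicular to WB, so E = B + (0, 11) = (-52.30, 11.00). On A1, B sits at bearing -90° from E; a 73° counterclockwise sweep puts J at bearing -17°, so J = E + 11.0·(cos -17°, sin -17°) = (-41.78, 7.784). A1 meets JG tangentially, so EJ is at right angles to JG, so JG runs along (−sin -17°, cos -17°); with |JG| = 27.5, G = (-33.74, 34.08). Then cos ∠BGJ = GB·GJ / (|GB||GJ|), giving 11.57°.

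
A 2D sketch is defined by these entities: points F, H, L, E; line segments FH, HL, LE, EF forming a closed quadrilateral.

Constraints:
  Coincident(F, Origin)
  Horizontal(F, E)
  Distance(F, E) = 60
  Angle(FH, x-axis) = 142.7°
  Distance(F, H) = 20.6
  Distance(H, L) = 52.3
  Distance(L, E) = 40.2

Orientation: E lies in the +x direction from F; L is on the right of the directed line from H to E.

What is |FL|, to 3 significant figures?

31.7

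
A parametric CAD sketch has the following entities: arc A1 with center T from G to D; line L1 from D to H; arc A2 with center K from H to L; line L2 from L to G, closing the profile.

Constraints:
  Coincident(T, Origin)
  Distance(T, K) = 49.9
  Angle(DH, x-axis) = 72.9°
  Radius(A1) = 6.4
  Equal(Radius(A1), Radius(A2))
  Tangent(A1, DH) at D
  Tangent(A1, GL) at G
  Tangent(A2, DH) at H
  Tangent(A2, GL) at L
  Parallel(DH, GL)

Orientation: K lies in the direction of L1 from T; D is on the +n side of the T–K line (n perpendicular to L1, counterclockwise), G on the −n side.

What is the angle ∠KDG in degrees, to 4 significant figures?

82.69°

The slot axis is L1's direction at 72.9°, so u = (cos 72.9°, sin 72.9°) = (0.2940, 0.9558) and n = (−sin 72.9°, cos 72.9°) = (-0.9558, 0.2940). T is at the origin and K lies 49.9 along u from T, so K = 49.9·u = (14.67, 47.69). Tangency of A1 to both parallel lines with radius 6.4 puts D and G at T ± 6.4·n: D = (-6.117, 1.882), G = (6.117, -1.882). Then cos ∠KDG = DK·DG / (|DK||DG|), giving 82.69°.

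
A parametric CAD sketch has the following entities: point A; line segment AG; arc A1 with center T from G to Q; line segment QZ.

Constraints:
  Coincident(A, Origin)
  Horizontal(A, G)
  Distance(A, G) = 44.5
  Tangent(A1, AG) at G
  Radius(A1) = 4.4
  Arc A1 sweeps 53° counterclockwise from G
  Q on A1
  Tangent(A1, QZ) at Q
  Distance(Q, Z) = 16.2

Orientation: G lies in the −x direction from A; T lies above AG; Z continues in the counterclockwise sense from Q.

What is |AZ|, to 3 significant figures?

34.5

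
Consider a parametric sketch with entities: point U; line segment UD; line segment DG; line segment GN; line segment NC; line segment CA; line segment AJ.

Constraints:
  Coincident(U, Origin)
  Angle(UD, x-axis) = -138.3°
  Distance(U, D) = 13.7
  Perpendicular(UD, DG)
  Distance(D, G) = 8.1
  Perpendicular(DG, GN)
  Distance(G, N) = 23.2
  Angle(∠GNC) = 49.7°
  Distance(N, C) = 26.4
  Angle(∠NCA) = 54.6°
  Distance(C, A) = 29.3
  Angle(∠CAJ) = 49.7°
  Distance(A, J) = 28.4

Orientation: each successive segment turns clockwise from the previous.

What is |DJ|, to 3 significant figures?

24.7

∠NCA = 54.6° gives CA at 146° from the x-axis; with |CA| = 29.3, A = (-21.9, 2.36). ∠CAJ = 49.7° gives AJ at 15.7° from the x-axis; with |AJ| = 28.4, J = (5.40, 10.0). Then |DJ| = |J − D| = 24.7.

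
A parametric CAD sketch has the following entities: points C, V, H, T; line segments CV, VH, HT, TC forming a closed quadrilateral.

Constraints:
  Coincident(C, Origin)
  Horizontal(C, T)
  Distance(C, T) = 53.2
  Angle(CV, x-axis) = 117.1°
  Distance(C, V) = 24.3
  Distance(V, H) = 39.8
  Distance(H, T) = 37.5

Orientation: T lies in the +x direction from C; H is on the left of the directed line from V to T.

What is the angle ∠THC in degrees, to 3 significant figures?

87.0°

C is at the origin; CT is horizontal with |CT| = 53.2 and T in +x, so T = (53.2, 0). CV runs at 117.1° with |CV| = 24.3, so V = (-11.1, 21.6). H is determined by |VH| = 39.8 and |HT| = 37.5 together: it lies at the intersection of circle(V, 39.8) and circle(T, 37.5). With |VT| = 67.8, the foot of the radical line on VT is 35.2 from V and the perpendicular offset is √(39.8² − 35.2²) = 18.5. Taking the left-of-VT solution: H = (28.2, 28.0).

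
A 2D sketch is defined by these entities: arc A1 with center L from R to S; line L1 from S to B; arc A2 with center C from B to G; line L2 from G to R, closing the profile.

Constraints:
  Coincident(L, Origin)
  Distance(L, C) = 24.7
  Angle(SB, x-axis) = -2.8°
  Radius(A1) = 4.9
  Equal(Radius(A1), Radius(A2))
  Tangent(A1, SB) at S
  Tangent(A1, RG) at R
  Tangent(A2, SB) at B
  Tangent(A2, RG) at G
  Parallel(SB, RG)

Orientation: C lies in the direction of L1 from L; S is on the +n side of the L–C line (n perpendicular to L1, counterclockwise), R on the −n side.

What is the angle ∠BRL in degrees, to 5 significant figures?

68.359°

Tangency of A1 to both parallel lines with radius 4.9 puts S and R at L ± 4.9·n: S = (0.23936, 4.8942), R = (-0.23936, -4.8942). Equal radii place B and G the same way about C: B = C + 4.9·n = (24.910, 3.6876), G = C − 4.9·n = (24.431, -6.1007). Then cos ∠BRL = RB·RL / (|RB||RL|), giving 68.359°.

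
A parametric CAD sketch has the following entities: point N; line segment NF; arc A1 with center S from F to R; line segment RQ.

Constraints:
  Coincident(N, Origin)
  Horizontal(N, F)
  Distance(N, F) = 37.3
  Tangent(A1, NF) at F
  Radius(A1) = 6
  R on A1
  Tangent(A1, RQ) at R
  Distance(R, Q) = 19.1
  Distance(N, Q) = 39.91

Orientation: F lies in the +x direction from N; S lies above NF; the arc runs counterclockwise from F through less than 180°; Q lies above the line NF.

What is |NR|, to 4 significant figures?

43.24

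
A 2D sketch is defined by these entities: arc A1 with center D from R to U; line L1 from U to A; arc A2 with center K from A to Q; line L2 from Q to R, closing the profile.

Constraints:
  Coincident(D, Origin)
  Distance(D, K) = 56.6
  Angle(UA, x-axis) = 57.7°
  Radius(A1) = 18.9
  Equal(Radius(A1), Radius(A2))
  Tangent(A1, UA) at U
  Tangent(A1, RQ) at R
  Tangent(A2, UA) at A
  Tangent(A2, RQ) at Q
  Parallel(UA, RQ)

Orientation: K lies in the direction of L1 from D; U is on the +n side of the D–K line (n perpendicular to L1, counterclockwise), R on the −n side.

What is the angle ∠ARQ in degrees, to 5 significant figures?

33.737°

The slot axis is L1's direction at 57.7°, so u = (cos 57.7°, sin 57.7°) = (0.53435, 0.84526) and n = (−sin 57.7°, cos 57.7°) = (-0.84526, 0.53435). D is at the origin and K lies 56.6 along u from D, so K = 56.6·u = (30.244, 47.842). Tangency of A1 to both parallel lines with radius 18.9 puts U and R at D ± 18.9·n: U = (-15.975, 10.099), R = (15.975, -10.099). Equal radii place A and Q the same way about K: A = K + 18.9·n = (14.269, 57.941), Q = K − 18.9·n = (46.220, 37.743). Then cos ∠ARQ = RA·RQ / (|RA||RQ|), giving 33.737°.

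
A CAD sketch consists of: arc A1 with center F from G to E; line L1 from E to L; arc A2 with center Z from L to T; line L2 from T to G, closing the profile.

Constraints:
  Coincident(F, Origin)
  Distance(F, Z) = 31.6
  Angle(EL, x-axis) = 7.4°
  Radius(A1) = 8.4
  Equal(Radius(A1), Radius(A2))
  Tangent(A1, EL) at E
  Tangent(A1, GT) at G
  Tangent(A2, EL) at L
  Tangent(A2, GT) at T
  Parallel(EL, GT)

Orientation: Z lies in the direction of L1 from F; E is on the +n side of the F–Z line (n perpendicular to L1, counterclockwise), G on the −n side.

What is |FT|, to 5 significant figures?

32.697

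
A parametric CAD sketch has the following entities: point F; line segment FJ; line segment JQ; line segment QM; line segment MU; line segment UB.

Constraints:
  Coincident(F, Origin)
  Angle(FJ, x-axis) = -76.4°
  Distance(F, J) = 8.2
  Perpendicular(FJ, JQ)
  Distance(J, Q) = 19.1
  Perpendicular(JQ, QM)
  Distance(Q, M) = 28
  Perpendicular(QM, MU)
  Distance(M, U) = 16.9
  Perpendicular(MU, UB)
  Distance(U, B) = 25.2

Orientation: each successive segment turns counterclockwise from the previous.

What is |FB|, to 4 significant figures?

5.831

F is at the origin; FJ runs at -76.4° with length 8.2, so J = (1.928, -7.970). The perpendicularity gives JQ at right angles to FJ, so JQ runs at 13.60°; with |JQ| = 19.1, Q = (20.49, -3.479). JQ ⟂ QM, so QM runs at 103.6°; with |QM| = 28.0, M = (13.91, 23.74). The perpendicularity gives MU at right angles to QM, so MU runs at -166.4°; with |MU| = 16.9, U = (-2.517, 19.76). MU is perpendicular to UB, so UB runs at -76.40°; with |UB| = 25.2, B = (3.408, -4.731). Then |FB| = |B − F| = 5.831.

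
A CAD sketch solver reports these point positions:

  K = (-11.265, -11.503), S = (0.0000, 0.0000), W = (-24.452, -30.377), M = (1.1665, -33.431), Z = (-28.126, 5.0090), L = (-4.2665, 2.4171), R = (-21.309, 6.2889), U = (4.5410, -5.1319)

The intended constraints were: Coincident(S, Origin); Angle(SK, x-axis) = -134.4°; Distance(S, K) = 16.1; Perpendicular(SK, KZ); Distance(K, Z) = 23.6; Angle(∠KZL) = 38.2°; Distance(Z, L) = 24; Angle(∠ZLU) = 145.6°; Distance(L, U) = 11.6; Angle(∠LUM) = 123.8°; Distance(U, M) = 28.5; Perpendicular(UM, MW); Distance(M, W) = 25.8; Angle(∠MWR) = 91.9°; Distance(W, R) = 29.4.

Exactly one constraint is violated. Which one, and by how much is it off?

Distance(W, R) = 29.4 — off by 7.40.

S = (0.00, 0.00) ✓; SK at -134.4° ✓; |SK| = 16.10 ✓; ∠(SK, KZ) = 90.00° ✓; |KZ| = 23.60 ✓; ∠KZL = 38.20° ✓; |ZL| = 24.00 ✓; ∠ZLU = 145.6° ✓; |LU| = 11.60 ✓; ∠LUM = 123.8° ✓; |UM| = 28.50 ✓; ∠(UM, MW) = 90.00° ✓; |MW| = 25.80 ✓; ∠MWR = 91.90° ✓; |WR| = 36.80 ✗.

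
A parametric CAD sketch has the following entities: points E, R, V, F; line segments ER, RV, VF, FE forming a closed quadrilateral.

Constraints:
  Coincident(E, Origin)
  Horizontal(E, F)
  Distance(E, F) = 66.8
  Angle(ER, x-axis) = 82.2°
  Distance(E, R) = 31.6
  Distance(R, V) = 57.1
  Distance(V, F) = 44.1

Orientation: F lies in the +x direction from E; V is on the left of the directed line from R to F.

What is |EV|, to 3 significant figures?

74.2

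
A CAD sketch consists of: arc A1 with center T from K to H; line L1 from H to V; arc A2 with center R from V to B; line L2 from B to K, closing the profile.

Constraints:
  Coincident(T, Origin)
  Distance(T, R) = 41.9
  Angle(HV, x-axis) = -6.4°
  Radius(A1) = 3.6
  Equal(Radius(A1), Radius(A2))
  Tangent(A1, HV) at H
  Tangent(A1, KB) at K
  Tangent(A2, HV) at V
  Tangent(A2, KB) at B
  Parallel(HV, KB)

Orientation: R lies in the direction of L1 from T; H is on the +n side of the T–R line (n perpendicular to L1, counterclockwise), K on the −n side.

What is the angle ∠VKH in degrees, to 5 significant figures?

80.250°

Tangency of A1 to both parallel lines with radius 3.6 puts H and K at T ± 3.6·n: H = (0.40129, 3.5776), K = (-0.40129, -3.5776). Equal radii place V and B the same way about R: V = R + 3.6·n = (42.040, -1.0930), B = R − 3.6·n = (41.238, -8.2481). Then cos ∠VKH = KV·KH / (|KV||KH|), giving 80.250°.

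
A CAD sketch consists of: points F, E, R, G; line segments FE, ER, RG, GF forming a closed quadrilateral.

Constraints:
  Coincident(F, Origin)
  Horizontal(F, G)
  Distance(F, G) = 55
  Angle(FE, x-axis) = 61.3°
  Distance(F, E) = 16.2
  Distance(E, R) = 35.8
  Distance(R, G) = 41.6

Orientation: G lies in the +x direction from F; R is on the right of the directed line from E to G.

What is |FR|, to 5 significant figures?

27.204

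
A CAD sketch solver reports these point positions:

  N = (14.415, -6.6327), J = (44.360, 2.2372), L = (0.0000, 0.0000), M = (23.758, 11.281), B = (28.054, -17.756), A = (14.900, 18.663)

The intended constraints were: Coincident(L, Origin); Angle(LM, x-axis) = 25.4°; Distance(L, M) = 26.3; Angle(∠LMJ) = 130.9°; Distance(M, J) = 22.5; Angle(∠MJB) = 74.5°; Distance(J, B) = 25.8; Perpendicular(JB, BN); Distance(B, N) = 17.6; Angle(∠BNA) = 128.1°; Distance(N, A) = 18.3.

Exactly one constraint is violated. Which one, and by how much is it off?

Distance(N, A) = 18.3 — off by 7.00.

L = (0.00, 0.00) ✓; LM at 25.40° ✓; |LM| = 26.30 ✓; ∠LMJ = 130.9° ✓; |MJ| = 22.50 ✓; ∠MJB = 74.50° ✓; |JB| = 25.80 ✓; ∠(JB, BN) = 90.00° ✓; |BN| = 17.60 ✓; ∠BNA = 128.1° ✓; |NA| = 25.30 ✗.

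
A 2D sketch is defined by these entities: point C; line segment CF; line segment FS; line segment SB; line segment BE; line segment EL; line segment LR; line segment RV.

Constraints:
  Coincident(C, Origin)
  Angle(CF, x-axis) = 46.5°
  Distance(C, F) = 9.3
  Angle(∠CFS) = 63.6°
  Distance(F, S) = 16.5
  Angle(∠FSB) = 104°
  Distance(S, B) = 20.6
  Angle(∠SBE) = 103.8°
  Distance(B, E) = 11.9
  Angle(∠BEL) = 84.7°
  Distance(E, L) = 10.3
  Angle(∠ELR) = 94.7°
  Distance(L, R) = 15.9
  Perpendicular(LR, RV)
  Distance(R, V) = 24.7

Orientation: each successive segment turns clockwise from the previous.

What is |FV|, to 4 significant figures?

44.68

C is at the origin; CF runs at 46.5° with length 9.3, so F = (6.402, 6.746). ∠CFS = 63.6° gives FS at -69.90° from the x-axis; with |FS| = 16.5, S = (12.07, -8.749). ∠FSB = 104.0° gives SB at -145.9° from the x-axis; with |SB| = 20.6, B = (-4.986, -20.30). ∠SBE = 103.8° gives BE at 137.9° from the x-axis; with |BE| = 11.9, E = (-13.82, -12.32). ∠BEL = 84.7° gives EL at 42.60° from the x-axis; with |EL| = 10.3, L = (-6.234, -5.348). ∠ELR = 94.7° gives LR at -42.70° from the x-axis; with |LR| = 15.9, R = (5.451, -16.13). The perpendicularity gives RV at right angles to LR, so RV runs at -132.7°; with |RV| = 24.7, V = (-11.30, -34.28). Then |FV| = |V − F| = 44.68.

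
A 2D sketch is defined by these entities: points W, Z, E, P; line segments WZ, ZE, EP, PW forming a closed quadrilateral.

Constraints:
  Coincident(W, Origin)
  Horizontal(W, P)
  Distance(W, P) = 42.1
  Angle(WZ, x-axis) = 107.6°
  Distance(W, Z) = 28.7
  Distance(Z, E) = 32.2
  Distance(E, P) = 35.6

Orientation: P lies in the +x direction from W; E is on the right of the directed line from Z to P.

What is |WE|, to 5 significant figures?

6.5965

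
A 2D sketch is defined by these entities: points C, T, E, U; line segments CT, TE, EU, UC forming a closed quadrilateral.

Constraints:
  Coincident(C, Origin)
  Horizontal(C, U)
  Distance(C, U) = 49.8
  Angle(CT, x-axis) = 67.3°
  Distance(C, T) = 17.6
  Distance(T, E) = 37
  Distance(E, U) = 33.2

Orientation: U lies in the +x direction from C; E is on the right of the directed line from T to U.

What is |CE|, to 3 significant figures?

27.9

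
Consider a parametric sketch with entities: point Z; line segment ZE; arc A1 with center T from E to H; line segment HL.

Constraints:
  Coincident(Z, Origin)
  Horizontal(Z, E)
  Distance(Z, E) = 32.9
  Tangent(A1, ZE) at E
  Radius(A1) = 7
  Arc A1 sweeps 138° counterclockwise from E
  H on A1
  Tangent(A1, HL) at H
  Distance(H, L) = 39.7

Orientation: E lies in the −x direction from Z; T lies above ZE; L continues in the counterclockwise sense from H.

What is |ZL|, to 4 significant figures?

69.53

On A1, E sits at bearing -90° from T; a 138° counterclockwise sweep puts H at bearing 48°, so H = T + 7.0·(cos 48°, sin 48°) = (-28.22, 12.20). A1 meets HL tangentially, so TH is at right angles to HL, so HL runs along (−sin 48°, cos 48°); with |HL| = 39.7, L = (-57.72, 38.77). Then |ZL| = |L − Z| = 69.53.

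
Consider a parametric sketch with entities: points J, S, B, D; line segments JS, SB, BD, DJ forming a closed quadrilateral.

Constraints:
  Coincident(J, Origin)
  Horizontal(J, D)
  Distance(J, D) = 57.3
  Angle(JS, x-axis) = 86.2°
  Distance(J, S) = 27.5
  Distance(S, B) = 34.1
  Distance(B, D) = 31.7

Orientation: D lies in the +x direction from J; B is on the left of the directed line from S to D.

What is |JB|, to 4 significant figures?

42.51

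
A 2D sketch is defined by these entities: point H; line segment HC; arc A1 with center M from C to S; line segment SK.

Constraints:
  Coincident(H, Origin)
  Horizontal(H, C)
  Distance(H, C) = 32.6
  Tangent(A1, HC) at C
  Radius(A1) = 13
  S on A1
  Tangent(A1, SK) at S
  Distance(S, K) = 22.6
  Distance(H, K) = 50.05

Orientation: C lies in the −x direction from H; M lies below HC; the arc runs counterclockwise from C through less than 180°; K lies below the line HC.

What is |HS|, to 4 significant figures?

47.92

Checks: |MS| = 13.00 ✓; ∠(MS, SK) = 90.00° ✓; |SK| = 22.60 ✓; |HK| = 50.05 ✓.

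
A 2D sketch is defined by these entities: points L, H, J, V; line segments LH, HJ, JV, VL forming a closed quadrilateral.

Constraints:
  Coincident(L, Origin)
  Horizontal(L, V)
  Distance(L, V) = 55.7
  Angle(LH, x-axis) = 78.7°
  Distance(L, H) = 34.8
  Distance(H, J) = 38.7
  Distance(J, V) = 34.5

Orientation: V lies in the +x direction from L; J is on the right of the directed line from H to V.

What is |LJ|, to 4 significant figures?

21.32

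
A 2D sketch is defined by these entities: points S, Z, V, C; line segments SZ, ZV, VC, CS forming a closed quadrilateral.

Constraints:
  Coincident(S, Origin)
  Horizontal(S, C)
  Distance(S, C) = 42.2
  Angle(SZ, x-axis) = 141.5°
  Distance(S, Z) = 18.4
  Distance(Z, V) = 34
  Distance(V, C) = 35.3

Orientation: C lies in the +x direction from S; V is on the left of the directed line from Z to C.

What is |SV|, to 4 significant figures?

29.91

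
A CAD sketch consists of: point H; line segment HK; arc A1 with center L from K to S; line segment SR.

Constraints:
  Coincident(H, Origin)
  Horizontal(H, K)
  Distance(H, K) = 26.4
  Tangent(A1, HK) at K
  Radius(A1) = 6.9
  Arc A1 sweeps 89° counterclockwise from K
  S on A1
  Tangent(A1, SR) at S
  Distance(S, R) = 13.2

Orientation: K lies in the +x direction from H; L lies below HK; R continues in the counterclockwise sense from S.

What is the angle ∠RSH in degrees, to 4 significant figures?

108.2°

H is at the origin; H and K share the same y with |HK| = 26.4 and K on the +x side, so K = (26.40, 0.000). Since A1 is tangent to HK there, LK ⟂ HK, so L = K + (0, -6.9) = (26.40, -6.900). On A1, K sits at bearing 90° from L; an 89° counterclockwise sweep puts S at bearing 179°, so S = L + 6.9·(cos 179°, sin 179°) = (19.50, -6.780). The tangent condition forces LS to be normal to SR, so SR runs along (−sin 179°, cos 179°); with |SR| = 13.2, R = (19.27, -19.98). Then cos ∠RSH = SR·SH / (|SR||SH|), giving 108.2°.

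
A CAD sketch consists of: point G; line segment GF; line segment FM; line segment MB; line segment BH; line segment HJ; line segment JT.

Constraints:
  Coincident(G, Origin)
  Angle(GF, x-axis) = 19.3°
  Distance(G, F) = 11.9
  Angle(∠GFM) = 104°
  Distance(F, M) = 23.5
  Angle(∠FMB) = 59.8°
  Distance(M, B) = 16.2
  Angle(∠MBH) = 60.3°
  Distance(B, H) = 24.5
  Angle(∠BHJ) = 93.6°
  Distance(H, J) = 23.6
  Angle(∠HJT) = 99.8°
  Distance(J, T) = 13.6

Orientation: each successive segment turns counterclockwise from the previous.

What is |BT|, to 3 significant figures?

29.6

G is at the origin; GF runs at 19.3° with length 11.9, so F = (11.2, 3.93). ∠GFM = 104.0° gives FM at 95.3° from the x-axis; with |FM| = 23.5, M = (9.06, 27.3). ∠FMB = 59.8° gives MB at -144° from the x-axis; with |MB| = 16.2, B = (-4.13, 17.9). ∠MBH = 60.3° gives BH at -24.8° from the x-axis; with |BH| = 24.5, H = (18.1, 7.65). ∠BHJ = 93.6° gives HJ at 61.6° from the x-axis; with |HJ| = 23.6, J = (29.3, 28.4). ∠HJT = 99.8° gives JT at 142° from the x-axis; with |JT| = 13.6, T = (18.6, 36.8). Then |BT| = |T − B| = 29.6.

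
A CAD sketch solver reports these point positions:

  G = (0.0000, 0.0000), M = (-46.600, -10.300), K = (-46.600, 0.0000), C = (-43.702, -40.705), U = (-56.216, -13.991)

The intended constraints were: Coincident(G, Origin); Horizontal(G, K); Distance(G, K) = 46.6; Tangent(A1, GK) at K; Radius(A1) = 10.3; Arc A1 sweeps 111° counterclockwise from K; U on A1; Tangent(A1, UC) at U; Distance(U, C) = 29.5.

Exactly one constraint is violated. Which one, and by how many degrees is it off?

Tangent(A1, UC) at U — off by 4.10°.

G = (0.00, 0.00) ✓; G.y = 0.00, K.y = 0.00 ✓; |GK| = 46.60 ✓; ∠(MK, KG) = 90.00° ✓; |MK| = 10.30 ✓; bearing(M→U) − bearing(M→K) = 111.0° ✓; |MU| = 10.30 ✓; ∠(MU, UC) = 85.90° ✗; |UC| = 29.50 ✓.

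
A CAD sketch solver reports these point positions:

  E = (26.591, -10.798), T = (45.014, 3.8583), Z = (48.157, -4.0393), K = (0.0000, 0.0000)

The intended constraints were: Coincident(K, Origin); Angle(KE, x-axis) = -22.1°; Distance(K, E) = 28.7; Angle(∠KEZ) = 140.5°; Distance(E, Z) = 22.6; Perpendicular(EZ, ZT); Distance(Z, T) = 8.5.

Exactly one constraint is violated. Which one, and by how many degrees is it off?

Perpendicular(EZ, ZT) — off by 4.30°.

K = (0.00, 0.00) ✓; KE at -22.10° ✓; |KE| = 28.70 ✓; ∠KEZ = 140.5° ✓; |EZ| = 22.60 ✓; ∠(EZ, ZT) = 94.30° ✗; |ZT| = 8.500 ✓.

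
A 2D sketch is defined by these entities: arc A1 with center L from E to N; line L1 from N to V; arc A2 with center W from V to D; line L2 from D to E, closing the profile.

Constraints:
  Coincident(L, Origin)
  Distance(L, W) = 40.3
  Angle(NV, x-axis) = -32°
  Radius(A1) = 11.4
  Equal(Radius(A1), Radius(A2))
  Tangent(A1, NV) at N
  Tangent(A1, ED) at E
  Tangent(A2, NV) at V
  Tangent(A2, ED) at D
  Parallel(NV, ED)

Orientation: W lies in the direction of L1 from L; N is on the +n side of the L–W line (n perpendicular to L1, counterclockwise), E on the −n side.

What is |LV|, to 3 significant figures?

41.9

Tangency of A1 to both parallel lines with radius 11.4 puts N and E at L ± 11.4·n: N = (6.04, 9.67), E = (-6.04, -9.67). Equal radii place V and D the same way about W: V = W + 11.4·n = (40.2, -11.7), D = W − 11.4·n = (28.1, -31.0). Then |LV| = |V − L| = 41.9.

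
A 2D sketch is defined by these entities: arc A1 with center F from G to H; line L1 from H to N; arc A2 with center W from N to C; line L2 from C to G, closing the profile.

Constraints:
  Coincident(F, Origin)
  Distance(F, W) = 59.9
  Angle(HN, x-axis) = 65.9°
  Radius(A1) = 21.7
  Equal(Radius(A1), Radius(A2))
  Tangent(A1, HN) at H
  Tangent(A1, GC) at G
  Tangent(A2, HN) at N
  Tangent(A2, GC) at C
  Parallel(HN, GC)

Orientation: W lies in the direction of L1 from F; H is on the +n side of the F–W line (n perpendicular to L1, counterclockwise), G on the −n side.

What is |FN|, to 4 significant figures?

63.71

The slot axis is L1's direction at 65.9°, so u = (cos 65.9°, sin 65.9°) = (0.4083, 0.9128) and n = (−sin 65.9°, cos 65.9°) = (-0.9128, 0.4083). F is at the origin and W lies 59.9 along u from F, so W = 59.9·u = (24.46, 54.68). Tangency of A1 to both parallel lines with radius 21.7 puts H and G at F ± 21.7·n: H = (-19.81, 8.861), G = (19.81, -8.861). Equal radii place N and C the same way about W: N = W + 21.7·n = (4.650, 63.54), C = W − 21.7·n = (44.27, 45.82). Then |FN| = |N − F| = 63.71.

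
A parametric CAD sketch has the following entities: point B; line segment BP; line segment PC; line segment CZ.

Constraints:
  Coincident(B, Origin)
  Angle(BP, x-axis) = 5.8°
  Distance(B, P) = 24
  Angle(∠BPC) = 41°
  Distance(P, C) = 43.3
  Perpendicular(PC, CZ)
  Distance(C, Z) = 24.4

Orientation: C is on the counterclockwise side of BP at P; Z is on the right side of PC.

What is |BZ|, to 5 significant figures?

47.392

B is at the origin; BP runs at 5.8° with length 24.0, so P = 24.0·(cos 5.8°, sin 5.8°) = (23.877, 2.4254). ∠BPC = 41.0°, so PC runs at 5.8° + (180° − 41.0°) = 144.80° from the x-axis; with |PC| = 43.3, C = P + 43.3·(cos 144.80°, sin 144.80°) = (-11.505, 27.385). PC is perpendicular to CZ; with |CZ| = 24.4 on the right of PC, Z = C + 24.4·(0.57643, 0.81714) = (2.5597, 47.323). Then |BZ| = |Z − B| = 47.392.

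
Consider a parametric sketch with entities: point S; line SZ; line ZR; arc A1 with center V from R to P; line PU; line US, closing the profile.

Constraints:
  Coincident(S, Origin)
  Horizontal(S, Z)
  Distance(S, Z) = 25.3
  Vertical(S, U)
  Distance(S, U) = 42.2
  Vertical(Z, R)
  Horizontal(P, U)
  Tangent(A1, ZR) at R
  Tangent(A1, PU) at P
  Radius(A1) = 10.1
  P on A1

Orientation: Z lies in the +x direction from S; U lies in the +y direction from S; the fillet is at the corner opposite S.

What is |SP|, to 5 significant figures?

44.854

The virtual corner opposite S is at (25.300, 42.200). A1 meets ZR tangentially, so VR is at right angles to ZR and A1 meets PU tangentially, so VP is at right angles to PU, with radius 10.1, so the center V sits 10.1 in from both sides at V = (15.200, 32.100). That places the tangent points at R = (25.300, 32.100) on ZR and P = (15.200, 42.200) on PU. Then |SP| = |P − S| = 44.854.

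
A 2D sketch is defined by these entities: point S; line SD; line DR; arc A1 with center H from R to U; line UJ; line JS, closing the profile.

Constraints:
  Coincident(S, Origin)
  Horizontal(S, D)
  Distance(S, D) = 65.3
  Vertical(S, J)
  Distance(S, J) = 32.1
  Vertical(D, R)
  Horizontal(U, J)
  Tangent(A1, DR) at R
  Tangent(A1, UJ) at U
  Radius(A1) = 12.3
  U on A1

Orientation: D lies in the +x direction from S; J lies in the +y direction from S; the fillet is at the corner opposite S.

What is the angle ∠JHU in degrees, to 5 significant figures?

76.934°

S is at the origin; S and D share the same y with |SD| = 65.3 and D on the +x side, so D = (65.300, 0.0000). SJ is vertical with |SJ| = 32.1 and J on the +y side, so J = (0.0000, 32.100). The virtual corner opposite S is at (65.300, 32.100). Tangency of A1 to DR means the radius HR is perpendicular to DR and the tangent condition forces HU to be normal to UJ, with radius 12.3, so the center H sits 12.3 in from both sides at H = (53.000, 19.800). That places the tangent points at R = (65.300, 19.800) on DR and U = (53.000, 32.100) on UJ. Then cos ∠JHU = HJ·HU / (|HJ||HU|), giving 76.934°.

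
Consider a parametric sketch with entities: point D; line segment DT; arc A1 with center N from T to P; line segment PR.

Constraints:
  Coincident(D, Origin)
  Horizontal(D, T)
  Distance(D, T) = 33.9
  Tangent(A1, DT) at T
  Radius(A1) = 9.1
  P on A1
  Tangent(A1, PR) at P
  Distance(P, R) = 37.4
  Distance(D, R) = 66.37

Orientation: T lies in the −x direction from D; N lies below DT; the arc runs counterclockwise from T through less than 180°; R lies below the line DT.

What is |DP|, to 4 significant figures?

43.51

Checks: |NT| = 9.100 ✓; |NP| = 9.100 ✓; ∠(NP, PR) = 90.00° ✓; |PR| = 37.40 ✓; |DR| = 66.37 ✓.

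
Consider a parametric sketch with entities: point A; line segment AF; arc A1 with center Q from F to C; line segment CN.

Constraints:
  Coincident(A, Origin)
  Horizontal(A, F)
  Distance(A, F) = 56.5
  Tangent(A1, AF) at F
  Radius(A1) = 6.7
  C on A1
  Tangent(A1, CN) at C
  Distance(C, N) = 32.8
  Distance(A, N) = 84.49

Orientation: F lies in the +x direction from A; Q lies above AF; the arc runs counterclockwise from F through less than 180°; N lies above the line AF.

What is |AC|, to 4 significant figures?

62.48

A is at the origin; AF is horizontal with |AF| = 56.5 and F on the +x side, so F = (56.50, 0.000). A1 meets AF tangentially, so QF is at right angles to AF, so Q = F + (0, 6.7) = (56.50, 6.700). Since QC ⟂ CN (tangency), |QN| = √(6.7² + 32.8²) = 33.48 regardless of where C sits on A1. So N lies on both circle(A, 84.49) and circle(Q, 33.48); the above-AF intersection is N = (78.07, 32.30). C is the foot of the tangent from N: C = (62.38, 3.495).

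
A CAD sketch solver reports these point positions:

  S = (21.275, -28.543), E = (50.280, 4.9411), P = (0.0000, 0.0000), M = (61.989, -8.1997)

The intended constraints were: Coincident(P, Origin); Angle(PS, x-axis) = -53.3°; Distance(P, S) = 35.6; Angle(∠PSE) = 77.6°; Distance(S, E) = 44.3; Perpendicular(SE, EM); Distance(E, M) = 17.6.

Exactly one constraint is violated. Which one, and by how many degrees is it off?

Perpendicular(SE, EM) — off by 7.40°.

P = (0.00, 0.00) ✓; PS at -53.30° ✓; |PS| = 35.60 ✓; ∠PSE = 77.60° ✓; |SE| = 44.30 ✓; ∠(SE, EM) = 97.40° ✗; |EM| = 17.60 ✓.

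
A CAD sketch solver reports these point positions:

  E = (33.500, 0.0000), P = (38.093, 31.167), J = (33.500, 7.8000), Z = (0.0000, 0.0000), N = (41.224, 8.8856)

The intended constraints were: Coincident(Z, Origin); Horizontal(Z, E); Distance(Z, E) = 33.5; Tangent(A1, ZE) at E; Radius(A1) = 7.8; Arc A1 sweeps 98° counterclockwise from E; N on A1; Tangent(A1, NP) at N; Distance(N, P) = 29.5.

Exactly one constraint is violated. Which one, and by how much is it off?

Distance(N, P) = 29.5 — off by 7.00.

Z = (0.00, 0.00) ✓; Z.y = 0.00, E.y = 0.00 ✓; |ZE| = 33.50 ✓; ∠(JE, EZ) = 90.00° ✓; |JE| = 7.800 ✓; bearing(J→N) − bearing(J→E) = 98.00° ✓; |JN| = 7.800 ✓; ∠(JN, NP) = 90.00° ✓; |NP| = 22.50 ✗.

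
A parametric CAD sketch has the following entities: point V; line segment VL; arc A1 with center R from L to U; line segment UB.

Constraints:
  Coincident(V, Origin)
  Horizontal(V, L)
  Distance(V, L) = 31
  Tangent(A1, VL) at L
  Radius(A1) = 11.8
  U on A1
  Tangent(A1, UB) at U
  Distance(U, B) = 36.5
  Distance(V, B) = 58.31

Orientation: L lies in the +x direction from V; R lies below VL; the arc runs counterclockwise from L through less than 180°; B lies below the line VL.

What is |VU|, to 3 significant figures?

24.8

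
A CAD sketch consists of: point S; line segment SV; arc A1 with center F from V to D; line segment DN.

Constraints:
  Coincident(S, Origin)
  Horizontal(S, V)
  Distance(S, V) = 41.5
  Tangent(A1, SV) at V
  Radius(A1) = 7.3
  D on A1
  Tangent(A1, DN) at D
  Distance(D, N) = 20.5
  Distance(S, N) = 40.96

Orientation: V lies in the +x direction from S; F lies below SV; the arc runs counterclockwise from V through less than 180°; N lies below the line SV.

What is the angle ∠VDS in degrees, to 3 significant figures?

129°

Checks: |SV| = 41.50 ✓; |FD| = 7.300 ✓; ∠(FD, DN) = 90.00° ✓; |DN| = 20.50 ✓; |SN| = 40.96 ✓.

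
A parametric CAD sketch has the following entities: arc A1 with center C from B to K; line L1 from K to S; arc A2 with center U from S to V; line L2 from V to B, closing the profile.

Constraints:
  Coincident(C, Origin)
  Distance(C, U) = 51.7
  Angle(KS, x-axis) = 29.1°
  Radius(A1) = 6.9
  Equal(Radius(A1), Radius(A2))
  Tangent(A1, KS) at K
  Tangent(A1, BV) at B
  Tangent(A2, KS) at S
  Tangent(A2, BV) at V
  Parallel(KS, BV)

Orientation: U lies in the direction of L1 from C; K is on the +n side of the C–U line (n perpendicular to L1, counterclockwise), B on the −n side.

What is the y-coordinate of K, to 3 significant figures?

6.03

The slot axis is L1's direction at 29.1°, so u = (cos 29.1°, sin 29.1°) = (0.874, 0.486) and n = (−sin 29.1°, cos 29.1°) = (-0.486, 0.874). C is at the origin and U lies 51.7 along u from C, so U = 51.7·u = (45.2, 25.1). Tangency of A1 to both parallel lines with radius 6.9 puts K and B at C ± 6.9·n: K = (-3.36, 6.03), B = (3.36, -6.03). So K.y = 6.03.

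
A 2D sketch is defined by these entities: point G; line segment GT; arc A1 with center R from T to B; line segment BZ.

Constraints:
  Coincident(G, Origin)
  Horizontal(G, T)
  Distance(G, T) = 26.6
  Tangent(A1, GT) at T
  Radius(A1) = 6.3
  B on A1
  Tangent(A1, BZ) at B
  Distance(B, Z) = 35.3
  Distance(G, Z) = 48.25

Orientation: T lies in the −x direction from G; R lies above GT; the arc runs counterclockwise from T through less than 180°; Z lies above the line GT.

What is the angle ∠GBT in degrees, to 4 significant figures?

113.5°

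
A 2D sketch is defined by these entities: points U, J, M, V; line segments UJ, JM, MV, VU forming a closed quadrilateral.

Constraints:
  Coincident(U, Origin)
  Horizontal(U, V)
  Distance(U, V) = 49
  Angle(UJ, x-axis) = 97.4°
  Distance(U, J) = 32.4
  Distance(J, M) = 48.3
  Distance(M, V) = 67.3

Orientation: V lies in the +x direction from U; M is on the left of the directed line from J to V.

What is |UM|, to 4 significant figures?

72.07

Checks: |JM| = 48.30 ✓; |MV| = 67.30 ✓.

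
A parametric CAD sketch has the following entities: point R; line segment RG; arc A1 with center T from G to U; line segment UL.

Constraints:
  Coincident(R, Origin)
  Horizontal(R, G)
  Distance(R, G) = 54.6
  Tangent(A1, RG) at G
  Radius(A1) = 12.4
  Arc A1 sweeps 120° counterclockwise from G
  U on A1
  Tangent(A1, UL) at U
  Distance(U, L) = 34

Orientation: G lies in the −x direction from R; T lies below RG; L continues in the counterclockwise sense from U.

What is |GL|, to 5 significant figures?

48.451

On A1, G sits at bearing 90° from T; a 120° counterclockwise sweep puts U at bearing 210°, so U = T + 12.4·(cos 210°, sin 210°) = (-65.339, -18.600). Since A1 is tangent to UL there, TU ⟂ UL, so UL runs along (−sin 210°, cos 210°); with |UL| = 34.0, L = (-48.339, -48.045). Then |GL| = |L − G| = 48.451.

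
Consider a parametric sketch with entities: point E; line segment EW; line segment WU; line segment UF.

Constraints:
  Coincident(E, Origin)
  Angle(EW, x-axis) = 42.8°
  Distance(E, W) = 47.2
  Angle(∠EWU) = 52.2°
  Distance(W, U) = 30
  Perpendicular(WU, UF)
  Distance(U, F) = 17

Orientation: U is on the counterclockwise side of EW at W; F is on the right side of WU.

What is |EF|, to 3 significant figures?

54.3

E is at the origin; EW runs at 42.8° with length 47.2, so W = 47.2·(cos 42.8°, sin 42.8°) = (34.6, 32.1). ∠EWU = 52.2°, so WU runs at 42.8° + (180° − 52.2°) = 171° from the x-axis; with |WU| = 30.0, U = W + 30.0·(cos 171°, sin 171°) = (5.03, 37.0). The perpendicularity gives UF at right angles to WU; with |UF| = 17.0 on the right of WU, F = U + 17.0·(0.163, 0.987) = (7.81, 53.7). Then |EF| = |F − E| = 54.3.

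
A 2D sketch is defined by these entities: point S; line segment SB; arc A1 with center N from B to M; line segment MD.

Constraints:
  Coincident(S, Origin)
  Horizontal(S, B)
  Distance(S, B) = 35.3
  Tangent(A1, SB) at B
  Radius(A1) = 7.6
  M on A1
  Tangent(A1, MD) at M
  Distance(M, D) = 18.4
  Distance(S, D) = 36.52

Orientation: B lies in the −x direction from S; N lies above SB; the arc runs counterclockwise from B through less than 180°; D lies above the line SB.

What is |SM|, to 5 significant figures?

28.595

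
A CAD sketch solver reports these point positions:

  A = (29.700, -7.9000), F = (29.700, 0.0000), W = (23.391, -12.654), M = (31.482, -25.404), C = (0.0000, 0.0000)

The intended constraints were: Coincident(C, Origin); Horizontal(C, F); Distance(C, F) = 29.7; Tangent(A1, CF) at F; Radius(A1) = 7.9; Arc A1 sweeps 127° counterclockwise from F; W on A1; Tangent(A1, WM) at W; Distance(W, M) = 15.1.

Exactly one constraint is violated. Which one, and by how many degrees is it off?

Tangent(A1, WM) at W — off by 4.60°.

C = (0.00, 0.00) ✓; C.y = 0.00, F.y = 0.00 ✓; |CF| = 29.70 ✓; ∠(AF, FC) = 90.00° ✓; |AF| = 7.900 ✓; bearing(A→W) − bearing(A→F) = 127.0° ✓; |AW| = 7.900 ✓; ∠(AW, WM) = 94.60° ✗; |WM| = 15.10 ✓.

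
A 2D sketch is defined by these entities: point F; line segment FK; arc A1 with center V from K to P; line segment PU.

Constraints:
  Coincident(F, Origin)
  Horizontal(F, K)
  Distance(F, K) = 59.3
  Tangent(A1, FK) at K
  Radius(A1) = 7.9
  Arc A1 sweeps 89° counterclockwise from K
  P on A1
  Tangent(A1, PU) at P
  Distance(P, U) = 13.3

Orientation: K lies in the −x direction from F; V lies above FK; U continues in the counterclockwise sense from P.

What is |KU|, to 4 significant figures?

22.58

F is at the origin; FK is horizontal with |FK| = 59.3 and K on the −x side, so K = (-59.30, 0.000). Tangency of A1 to FK means the radius VK is perpendicular to FK, so V = K + (0, 7.9) = (-59.30, 7.900). On A1, K sits at bearing -90° from V; an 89° counterclockwise sweep puts P at bearing -1°, so P = V + 7.9·(cos -1°, sin -1°) = (-51.40, 7.762). Since A1 is tangent to PU there, VP ⟂ PU, so PU runs along (−sin -1°, cos -1°); with |PU| = 13.3, U = (-51.17, 21.06). Then |KU| = |U − K| = 22.58.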